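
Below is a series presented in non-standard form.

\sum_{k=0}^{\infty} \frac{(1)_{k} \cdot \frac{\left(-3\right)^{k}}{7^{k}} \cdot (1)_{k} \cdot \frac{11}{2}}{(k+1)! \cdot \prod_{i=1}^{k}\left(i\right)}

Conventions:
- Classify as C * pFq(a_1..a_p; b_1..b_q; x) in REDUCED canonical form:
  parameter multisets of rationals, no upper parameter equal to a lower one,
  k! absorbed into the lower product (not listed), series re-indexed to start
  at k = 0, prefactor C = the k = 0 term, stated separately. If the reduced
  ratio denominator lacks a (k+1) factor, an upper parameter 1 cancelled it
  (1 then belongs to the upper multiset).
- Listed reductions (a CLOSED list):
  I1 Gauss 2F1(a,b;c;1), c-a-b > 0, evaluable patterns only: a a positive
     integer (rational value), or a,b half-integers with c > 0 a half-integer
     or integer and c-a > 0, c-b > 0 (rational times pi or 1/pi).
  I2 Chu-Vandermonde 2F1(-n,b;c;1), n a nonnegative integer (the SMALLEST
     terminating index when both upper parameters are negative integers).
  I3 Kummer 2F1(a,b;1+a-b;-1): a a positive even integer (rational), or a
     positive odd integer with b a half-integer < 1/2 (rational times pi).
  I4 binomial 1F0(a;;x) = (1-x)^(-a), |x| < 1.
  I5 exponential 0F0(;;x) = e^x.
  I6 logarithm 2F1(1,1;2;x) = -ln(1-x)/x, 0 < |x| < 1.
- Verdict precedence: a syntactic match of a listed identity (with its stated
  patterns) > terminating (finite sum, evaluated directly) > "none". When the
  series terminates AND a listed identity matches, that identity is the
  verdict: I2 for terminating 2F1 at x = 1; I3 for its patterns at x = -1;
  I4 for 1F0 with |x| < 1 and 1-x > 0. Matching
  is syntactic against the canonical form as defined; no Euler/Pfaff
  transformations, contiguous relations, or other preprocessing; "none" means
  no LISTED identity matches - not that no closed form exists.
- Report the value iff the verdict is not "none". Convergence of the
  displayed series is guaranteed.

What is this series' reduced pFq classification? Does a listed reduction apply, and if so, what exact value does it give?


Canonical form: C = \frac{11}{2} times 2F1 with upper {1, 1}, lower {2}, x = -\frac{3}{7}. Verdict: this is logarithm (I6) (the logarithm: parameters (1,1;2), x = -\frac{3}{7}). Value: \frac{77}{6} \cdot \ln\left(\frac{10}{7}\right).

Key observation: from the first term \frac{11}{2}: the denominator's factorial ratio (C = 11/2, x = -3/7) is a lower Pochhammer.
Term ratio: r(k) = -\frac{3}{7} * (k+1) (k+1) / [(k+2) (k+1)] - rational in k, leading ratio -\frac{3}{7}; with t_0 = \frac{11}{2}, classification follows.


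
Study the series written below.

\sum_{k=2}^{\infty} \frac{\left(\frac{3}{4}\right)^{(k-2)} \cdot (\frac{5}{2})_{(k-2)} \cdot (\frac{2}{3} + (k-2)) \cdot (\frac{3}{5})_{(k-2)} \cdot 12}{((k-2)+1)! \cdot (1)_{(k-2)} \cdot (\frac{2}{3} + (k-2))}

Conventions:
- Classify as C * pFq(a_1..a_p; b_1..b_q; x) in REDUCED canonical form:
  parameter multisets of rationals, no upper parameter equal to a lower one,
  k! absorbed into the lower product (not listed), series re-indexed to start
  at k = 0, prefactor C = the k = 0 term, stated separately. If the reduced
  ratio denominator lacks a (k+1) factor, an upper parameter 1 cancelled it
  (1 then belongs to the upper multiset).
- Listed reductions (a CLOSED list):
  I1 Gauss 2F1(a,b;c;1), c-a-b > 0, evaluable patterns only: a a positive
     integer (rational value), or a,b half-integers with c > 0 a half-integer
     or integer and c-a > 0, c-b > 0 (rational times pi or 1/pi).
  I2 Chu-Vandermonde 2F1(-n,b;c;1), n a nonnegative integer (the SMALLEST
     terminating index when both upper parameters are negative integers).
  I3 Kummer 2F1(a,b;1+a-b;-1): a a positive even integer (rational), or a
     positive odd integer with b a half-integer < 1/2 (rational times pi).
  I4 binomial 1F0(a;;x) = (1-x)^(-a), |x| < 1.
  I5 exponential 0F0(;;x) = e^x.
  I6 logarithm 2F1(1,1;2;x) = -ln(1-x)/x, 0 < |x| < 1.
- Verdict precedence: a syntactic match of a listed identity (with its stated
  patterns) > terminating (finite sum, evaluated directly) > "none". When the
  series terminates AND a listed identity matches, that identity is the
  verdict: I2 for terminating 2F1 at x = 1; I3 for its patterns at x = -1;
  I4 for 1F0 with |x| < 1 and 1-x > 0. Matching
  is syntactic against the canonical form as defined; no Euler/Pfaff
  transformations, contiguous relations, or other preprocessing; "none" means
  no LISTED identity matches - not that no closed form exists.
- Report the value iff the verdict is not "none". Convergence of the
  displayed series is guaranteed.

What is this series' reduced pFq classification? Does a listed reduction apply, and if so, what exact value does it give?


Canonical form: C = 12 times 2F1 with upper {\frac{3}{5}, \frac{5}{2}}, lower {2}, x = \frac{3}{4}. Verdict: none. Every listed pattern misses the 2F1 form at \frac{3}{4}, upper {\frac{3}{5}, \frac{5}{2}}.

First insight: t_0 being 12, (1)_k (C = 12, x = 3/4) is k! itself.
Consecutive-term ratio: r(k) = \frac{3}{4} * (k+\frac{3}{5}) (k+\frac{5}{2}) / [(k+2) (k+1)] - poly over poly, x = \frac{3}{4} from leading terms; C = 12 at k = 0.


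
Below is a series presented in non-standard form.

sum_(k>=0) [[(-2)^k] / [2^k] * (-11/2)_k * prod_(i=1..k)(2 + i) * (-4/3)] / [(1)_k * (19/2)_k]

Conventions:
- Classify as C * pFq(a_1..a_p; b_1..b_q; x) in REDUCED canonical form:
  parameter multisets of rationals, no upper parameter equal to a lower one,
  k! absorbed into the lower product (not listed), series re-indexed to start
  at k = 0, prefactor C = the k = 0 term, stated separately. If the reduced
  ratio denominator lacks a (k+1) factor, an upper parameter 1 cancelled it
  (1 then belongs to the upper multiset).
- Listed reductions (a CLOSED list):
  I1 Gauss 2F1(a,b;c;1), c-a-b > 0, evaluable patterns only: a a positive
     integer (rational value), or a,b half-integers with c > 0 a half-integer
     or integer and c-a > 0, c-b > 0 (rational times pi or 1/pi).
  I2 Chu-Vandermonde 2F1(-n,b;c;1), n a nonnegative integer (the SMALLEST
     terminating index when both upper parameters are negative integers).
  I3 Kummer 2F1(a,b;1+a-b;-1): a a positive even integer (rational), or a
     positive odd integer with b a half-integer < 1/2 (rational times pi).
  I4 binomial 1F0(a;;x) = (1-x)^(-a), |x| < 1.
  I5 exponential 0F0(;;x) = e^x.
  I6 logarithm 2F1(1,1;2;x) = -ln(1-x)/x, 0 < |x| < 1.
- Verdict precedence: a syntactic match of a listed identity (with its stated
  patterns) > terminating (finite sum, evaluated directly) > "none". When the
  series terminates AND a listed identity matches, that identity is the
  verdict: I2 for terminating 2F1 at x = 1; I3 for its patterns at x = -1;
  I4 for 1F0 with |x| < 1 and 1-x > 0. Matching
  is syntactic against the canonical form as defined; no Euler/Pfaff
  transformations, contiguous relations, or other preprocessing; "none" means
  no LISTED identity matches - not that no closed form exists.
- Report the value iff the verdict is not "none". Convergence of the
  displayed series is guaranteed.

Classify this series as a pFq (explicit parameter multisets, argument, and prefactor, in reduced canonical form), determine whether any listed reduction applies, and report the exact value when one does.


At argument -1: a 2F1 with upper {-11/2, 3}, lower {19/2}, scaled by C = -4/3. Verdict (x = -1): the Kummer evaluation I3 applies (x = -1; c = 19/2 equals 1+a-b for upper {-11/2, 3}: listed pattern). Hence: (-36465/16384) * pi.

The tell: t_0 = -4/3 here, and the running product (prefactor -4/3) telescopes to a rising factorial.
Adjacent-term ratio: r(k) = (-1) * (k-11/2) (k+3) / [(k+19/2) (k+1)] ; factor over Q: parameters, x = (-1), and C = -4/3.


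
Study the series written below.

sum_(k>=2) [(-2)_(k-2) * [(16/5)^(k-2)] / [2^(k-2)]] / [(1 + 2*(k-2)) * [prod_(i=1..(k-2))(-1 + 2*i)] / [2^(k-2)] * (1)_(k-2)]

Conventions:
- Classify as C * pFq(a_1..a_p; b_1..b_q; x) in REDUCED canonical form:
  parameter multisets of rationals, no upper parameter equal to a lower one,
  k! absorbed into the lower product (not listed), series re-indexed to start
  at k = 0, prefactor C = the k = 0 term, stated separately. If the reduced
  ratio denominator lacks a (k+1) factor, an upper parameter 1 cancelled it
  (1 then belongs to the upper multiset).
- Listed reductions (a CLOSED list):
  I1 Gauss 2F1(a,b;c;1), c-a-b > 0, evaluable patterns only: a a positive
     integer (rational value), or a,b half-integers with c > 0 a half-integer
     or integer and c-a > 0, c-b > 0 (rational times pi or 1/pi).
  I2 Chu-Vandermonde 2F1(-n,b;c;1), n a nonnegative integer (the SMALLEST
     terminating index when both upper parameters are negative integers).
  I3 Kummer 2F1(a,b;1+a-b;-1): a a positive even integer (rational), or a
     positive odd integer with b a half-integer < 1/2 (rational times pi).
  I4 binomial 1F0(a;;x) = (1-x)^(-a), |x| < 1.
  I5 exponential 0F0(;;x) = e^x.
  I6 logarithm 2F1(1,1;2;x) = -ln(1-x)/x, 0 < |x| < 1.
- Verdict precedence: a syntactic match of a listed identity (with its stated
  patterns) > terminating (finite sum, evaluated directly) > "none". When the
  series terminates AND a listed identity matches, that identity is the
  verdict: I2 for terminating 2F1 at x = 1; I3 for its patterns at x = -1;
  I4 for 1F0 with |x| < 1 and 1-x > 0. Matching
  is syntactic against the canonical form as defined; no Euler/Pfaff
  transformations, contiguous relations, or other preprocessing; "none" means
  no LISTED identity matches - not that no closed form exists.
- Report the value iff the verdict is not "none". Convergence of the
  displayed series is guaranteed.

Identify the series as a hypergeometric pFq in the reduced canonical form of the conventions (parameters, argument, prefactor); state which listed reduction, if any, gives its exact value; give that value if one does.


x = 8/5 here; the reduced form reads 1F1, upper {-2}, lower {3/2}, C = 1. Verdict: terminating - upper parameter -2 makes this a finite sum (last index 2), evaluated exactly. Value: -169/375.

Key step: t_0 = 1 here, and the two k-th powers (prefactor 1) combine into one argument.
Ratio: r(k) = (8/5) * (k-2) / [(k+3/2) (k+1)] - poly over poly, x = (8/5) from leading terms; C = 1 at k = 0.


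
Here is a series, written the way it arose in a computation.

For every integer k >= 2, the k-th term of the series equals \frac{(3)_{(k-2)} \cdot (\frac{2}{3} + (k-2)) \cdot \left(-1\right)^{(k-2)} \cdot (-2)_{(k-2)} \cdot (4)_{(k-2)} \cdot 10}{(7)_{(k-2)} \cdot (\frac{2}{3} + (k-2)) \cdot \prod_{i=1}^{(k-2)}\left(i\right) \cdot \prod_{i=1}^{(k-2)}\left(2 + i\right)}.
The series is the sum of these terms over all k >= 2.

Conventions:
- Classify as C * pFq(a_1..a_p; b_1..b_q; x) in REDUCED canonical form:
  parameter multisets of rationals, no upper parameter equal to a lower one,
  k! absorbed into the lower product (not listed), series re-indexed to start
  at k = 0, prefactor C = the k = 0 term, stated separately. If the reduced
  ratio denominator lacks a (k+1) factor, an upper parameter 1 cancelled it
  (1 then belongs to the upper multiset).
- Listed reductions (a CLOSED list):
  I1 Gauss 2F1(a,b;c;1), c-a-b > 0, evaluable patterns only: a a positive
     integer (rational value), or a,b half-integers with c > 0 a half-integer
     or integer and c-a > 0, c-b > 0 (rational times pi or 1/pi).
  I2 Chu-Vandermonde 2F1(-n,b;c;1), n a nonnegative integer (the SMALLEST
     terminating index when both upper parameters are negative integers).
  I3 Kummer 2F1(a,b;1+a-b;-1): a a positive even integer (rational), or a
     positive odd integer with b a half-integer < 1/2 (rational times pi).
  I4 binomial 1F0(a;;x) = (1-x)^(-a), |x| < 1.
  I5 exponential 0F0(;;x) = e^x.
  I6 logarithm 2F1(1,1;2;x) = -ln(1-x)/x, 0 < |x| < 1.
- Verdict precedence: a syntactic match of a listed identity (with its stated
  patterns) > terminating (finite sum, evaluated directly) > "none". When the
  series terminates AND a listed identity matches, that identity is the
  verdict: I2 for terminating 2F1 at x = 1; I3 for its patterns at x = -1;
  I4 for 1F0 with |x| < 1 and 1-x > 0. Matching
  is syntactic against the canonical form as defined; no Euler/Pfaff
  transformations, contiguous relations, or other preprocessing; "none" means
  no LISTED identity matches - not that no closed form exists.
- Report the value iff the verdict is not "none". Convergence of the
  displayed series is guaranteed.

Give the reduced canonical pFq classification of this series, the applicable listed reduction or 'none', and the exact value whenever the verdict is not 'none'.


The tell: t_0 = 10 here, and the product of the first k integers (C = 10) is k!.
Ratio: r(k) = -1 * (k-2) (k+4) / [(k+7) (k+1)] - rational in k, leading ratio -1; with t_0 = 10, classification follows.

The series (x = -1) is 2F1: upper {-2, 4}, lower {7}, prefactor 10. Verdict: the Kummer evaluation I3 matches (x = -1; c = 7 equals 1+a-b for upper {-2, 4}: listed pattern). Its exact value is 25.


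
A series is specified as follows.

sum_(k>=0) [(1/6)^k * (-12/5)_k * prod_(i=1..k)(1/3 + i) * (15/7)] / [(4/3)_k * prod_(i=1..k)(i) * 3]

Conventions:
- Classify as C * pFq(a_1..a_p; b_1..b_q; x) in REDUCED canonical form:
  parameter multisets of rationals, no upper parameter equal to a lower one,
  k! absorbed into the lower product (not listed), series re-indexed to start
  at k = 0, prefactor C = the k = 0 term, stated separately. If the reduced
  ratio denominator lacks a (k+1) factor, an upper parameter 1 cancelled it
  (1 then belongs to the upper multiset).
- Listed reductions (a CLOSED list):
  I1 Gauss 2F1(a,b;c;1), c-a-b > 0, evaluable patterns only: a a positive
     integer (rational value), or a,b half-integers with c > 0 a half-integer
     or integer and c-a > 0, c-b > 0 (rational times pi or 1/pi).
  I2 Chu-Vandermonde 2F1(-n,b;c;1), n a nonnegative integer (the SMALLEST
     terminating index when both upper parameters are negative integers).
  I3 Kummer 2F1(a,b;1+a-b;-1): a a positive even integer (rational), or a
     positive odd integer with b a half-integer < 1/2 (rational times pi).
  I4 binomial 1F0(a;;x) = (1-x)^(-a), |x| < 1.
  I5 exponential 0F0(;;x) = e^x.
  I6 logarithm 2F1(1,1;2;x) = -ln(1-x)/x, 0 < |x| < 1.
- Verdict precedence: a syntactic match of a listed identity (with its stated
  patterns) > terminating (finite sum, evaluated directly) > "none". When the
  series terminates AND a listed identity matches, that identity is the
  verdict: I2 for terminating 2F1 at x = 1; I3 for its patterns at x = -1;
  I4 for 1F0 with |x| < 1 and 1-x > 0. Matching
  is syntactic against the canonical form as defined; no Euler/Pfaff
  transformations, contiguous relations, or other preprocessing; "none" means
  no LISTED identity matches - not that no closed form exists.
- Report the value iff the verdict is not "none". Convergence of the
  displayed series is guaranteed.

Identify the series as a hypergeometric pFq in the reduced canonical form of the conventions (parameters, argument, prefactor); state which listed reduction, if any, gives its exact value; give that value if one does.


Reduced: x = 1/6, 1F0, upper = {-12/5}, lower = {-}, C = 5/7. Verdict: the I4 binomial reduction fires (the 1F0 binomial series: exponent 12/5, x = 1/6). Exact value: (5/7) * (5/6)^(12/5).

Key step: with t_0 = 5/7, the running product (prefactor 5/7) telescopes to a rising factorial.
Term ratio: r(k) = (1/6) * (k-12/5) / [(k+1)] - poly over poly, x = (1/6) from leading terms; C = 5/7 at k = 0.


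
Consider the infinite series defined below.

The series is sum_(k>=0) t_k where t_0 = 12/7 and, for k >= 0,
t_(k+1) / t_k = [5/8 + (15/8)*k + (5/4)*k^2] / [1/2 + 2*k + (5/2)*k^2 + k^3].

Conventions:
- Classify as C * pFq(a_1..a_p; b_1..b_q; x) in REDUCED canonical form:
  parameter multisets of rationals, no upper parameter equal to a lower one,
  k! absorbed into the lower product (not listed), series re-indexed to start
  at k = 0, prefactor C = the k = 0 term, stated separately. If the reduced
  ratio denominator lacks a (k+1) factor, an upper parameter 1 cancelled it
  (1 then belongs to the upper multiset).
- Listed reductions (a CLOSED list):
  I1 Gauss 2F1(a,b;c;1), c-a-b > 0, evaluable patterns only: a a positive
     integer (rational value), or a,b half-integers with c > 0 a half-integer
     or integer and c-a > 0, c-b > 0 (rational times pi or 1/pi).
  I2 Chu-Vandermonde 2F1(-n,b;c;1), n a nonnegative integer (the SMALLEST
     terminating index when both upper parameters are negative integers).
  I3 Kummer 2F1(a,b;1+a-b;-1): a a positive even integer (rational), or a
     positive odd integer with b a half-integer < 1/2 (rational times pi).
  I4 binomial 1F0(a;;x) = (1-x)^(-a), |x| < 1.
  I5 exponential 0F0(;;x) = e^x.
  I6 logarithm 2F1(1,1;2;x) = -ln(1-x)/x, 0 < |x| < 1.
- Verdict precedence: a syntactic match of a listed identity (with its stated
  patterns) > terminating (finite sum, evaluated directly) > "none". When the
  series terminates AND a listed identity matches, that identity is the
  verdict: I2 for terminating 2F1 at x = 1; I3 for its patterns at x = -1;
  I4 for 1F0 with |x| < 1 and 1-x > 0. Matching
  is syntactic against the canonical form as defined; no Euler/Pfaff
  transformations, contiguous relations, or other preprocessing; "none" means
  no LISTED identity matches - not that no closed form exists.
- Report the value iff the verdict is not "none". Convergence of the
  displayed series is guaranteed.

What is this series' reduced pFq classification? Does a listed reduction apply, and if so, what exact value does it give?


Canonical form: C = 12/7 times 0F0 with upper {-}, lower {-}, x = 5/4. Verdict: this is the I5 exponential reduction (the 0F0 exponential series at x = 5/4). Value: (12/7) * e^(5/4).

Key observation: with t_0 = 12/7, the ratio is unreduced: k + 1/2 divides both sides (C = 12/7, x = 5/4).
Consecutive-term ratio: r(k) = (5/4) * 1 / [(k+1)] - rational in k. x = (5/4); t_0 = 12/7; negate the roots.


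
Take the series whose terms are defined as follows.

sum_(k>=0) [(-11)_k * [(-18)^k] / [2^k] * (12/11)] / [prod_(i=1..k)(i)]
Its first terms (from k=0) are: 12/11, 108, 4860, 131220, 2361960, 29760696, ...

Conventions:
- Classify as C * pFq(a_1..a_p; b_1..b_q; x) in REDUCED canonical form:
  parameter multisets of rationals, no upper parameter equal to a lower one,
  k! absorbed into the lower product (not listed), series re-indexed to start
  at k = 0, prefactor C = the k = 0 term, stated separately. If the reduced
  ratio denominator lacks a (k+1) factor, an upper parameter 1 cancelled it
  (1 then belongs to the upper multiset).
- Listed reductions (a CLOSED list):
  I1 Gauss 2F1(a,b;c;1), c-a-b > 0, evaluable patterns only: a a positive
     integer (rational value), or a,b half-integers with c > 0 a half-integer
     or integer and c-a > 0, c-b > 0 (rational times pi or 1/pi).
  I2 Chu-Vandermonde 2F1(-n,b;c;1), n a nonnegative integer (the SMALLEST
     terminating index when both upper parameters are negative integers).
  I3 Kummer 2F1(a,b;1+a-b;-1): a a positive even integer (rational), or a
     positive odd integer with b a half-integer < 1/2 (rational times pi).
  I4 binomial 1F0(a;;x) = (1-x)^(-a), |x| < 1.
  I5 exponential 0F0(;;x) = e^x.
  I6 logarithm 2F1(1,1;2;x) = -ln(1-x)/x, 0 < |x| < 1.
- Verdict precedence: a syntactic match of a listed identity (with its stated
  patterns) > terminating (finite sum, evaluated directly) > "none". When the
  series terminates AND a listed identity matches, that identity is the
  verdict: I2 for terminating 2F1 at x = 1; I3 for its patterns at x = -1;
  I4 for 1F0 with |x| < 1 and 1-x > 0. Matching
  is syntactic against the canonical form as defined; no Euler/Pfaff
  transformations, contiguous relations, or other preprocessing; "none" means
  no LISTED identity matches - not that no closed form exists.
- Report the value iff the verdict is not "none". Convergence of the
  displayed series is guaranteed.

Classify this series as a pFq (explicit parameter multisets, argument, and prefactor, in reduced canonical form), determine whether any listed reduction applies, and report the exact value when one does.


At argument -9: a 1F0 with upper {-11}, lower {-}, scaled by C = 12/11. Verdict: terminating (-11 upstairs). 12 nonzero terms in all; added directly. Hence: 1200000000000/11.

Key step: with t_0 = 12/11, the product of the first k integers (C = 12/11) is k!.
Step ratio: r(k) = (-9) * (k-11) / [(k+1)] - rational; roots negated = parameters, x = (-9), C = 12/11.


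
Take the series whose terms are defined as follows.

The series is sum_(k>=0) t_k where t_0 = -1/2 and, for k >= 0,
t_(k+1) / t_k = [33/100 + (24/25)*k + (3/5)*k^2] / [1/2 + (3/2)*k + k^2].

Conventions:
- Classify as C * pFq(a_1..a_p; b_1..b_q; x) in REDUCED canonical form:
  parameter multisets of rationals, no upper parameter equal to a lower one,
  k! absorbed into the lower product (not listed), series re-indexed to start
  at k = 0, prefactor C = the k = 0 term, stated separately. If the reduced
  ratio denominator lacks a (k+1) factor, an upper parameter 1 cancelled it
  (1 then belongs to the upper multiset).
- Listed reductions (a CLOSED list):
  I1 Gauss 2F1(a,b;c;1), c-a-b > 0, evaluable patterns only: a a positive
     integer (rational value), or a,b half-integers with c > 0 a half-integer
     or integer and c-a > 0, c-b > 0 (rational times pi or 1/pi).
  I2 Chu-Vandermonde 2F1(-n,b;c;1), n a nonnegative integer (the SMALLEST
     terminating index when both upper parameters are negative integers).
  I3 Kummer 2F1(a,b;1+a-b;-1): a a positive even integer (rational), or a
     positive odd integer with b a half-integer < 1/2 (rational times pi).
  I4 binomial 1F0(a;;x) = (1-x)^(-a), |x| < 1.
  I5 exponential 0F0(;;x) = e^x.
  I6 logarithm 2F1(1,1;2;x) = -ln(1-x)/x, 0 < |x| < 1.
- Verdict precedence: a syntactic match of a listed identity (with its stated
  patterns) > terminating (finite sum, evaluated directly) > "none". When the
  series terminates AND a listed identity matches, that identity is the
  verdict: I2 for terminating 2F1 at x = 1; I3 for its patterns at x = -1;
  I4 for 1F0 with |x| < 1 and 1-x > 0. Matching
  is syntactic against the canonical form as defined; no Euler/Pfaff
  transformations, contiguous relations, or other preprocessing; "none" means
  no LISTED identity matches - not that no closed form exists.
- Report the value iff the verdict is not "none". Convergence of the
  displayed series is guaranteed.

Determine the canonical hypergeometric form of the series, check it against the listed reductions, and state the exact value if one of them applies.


Classification (C = -1/2): 1F0 with upper {11/10}, lower {-}, argument x = 3/5. Verdict at x = 3/5: binomial (I4) matches (the 1F0 binomial series: exponent -11/10, x = 3/5). Sum: (-1/2) * (2/5)^(-11/10).

The tell: x = (3/5) and roots of the ratio polynomials (C = -1/2, x = 3/5) are the negated parameters.
Step ratio: r(k) = (3/5) * (k+11/10) / [(k+1)] - poly over poly, x = (3/5) from leading terms; C = -1/2 at k = 0.


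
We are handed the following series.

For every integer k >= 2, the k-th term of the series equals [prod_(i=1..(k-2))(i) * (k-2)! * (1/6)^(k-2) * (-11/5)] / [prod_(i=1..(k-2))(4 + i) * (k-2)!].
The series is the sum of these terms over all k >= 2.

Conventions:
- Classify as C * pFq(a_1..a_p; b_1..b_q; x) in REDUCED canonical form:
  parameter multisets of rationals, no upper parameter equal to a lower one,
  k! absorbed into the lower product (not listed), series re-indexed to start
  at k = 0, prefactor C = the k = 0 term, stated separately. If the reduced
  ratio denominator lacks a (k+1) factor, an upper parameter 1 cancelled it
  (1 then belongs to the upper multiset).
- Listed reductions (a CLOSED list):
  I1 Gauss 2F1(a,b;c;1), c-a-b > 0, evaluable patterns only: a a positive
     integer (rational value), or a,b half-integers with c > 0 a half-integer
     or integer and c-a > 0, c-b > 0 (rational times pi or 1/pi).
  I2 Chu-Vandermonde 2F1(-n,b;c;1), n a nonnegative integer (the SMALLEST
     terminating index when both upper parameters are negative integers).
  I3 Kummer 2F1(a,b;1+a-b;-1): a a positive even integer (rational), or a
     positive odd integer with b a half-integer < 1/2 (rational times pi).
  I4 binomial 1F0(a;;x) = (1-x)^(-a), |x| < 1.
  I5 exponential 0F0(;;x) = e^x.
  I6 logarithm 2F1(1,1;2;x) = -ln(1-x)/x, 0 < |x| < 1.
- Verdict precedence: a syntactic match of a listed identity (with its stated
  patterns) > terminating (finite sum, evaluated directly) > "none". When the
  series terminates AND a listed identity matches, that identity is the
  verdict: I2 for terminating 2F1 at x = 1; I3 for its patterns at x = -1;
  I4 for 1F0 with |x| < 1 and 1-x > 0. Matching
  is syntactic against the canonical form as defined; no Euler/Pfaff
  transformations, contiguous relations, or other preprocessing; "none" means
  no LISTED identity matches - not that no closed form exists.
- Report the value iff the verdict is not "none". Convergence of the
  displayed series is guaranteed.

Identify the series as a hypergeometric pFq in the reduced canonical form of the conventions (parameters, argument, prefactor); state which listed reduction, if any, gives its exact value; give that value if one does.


This is -11/5 * 2F1(1, 1; 5; 1/6) in reduced canonical form. Verdict: none - this 2F1 at x = 1/6 matches no listed pattern, and upper {1, 1} holds no stopper.

Key step: t_0 being -11/5, the factorial ratio (prefactor -11/5) (k+a-1)!/(a-1)! is a rising factorial (a)_k.
Ratio: r(k) = (1/6) * (k+1) (k+1) / [(k+5) (k+1)] - rational; roots negated = parameters, x = (1/6), C = -11/5.


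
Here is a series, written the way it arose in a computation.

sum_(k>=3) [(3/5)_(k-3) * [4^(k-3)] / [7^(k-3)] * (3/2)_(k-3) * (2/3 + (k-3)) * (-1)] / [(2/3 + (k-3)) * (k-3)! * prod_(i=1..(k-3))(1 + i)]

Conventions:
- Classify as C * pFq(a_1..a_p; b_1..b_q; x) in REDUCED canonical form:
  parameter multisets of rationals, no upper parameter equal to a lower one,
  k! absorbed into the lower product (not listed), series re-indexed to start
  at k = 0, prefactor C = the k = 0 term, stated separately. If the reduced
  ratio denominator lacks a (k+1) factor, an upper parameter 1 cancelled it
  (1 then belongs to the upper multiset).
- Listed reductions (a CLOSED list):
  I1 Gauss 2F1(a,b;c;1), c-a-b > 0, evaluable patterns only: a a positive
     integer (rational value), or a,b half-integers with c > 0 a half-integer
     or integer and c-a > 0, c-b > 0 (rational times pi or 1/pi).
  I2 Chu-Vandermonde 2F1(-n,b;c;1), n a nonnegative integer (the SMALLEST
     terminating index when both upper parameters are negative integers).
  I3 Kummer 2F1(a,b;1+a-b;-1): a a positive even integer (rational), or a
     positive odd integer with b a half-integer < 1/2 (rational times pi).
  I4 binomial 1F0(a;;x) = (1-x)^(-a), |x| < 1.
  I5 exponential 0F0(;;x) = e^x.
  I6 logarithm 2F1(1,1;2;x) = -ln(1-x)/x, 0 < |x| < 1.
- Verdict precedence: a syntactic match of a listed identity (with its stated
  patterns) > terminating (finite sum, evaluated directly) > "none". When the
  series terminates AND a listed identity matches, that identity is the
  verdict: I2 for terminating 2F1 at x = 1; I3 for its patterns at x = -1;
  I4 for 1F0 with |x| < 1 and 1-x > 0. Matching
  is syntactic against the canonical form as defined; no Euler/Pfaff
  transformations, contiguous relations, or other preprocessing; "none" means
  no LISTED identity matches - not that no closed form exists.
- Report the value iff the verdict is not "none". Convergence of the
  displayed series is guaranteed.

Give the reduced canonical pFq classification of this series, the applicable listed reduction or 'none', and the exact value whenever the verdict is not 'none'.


With C = -1: the canonical form is 2F1(3/5, 3/2; 2; 4/7). Verdict: no listed reduction: x = 4/7 and upper {3/5, 3/2} fail every I1-I6 pattern.

Key step: x = (4/7) and the lower running product (C = -1) is a rising factorial.
Ratio: r(k) = (4/7) * (k+3/5) (k+3/2) / [(k+2) (k+1)] - rational in k, leading ratio (4/7); with t_0 = -1, classification follows.


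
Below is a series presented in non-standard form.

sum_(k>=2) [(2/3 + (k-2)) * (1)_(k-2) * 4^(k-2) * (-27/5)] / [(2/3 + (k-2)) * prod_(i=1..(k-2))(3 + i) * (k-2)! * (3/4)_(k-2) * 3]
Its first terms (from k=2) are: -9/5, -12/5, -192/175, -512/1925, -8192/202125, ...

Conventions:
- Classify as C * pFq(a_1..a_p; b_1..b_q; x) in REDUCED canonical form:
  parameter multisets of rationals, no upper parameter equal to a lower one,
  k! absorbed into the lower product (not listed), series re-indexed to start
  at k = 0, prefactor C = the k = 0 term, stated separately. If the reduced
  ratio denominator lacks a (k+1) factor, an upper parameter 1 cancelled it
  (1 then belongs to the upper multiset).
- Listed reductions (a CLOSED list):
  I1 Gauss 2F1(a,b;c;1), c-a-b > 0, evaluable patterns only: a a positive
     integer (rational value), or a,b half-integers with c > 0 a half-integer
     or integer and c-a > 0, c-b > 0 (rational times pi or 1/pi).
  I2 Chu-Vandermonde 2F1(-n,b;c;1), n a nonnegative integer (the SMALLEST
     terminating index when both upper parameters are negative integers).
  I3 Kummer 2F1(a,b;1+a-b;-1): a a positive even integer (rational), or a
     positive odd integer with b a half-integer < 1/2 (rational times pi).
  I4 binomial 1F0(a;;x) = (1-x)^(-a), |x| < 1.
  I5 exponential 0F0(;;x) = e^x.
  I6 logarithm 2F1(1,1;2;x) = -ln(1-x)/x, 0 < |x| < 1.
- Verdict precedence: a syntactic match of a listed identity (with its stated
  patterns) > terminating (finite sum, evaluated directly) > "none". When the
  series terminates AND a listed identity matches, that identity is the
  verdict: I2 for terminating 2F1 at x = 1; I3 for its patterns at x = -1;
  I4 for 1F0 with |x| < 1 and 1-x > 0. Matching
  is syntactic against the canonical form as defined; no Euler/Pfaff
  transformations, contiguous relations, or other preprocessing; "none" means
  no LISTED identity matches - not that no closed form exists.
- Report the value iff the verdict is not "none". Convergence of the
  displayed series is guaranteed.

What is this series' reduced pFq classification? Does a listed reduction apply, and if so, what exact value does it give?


Prefactor -9/5, argument 4: 1F2 with upper {1} over lower {3/4, 4}. Verdict: none. A 1F2 with upper {1} fits none of I1-I6 at x = 4; the sum runs forever.

First insight: t_0 = -9/5 here, and striking the common factor k + 2/3 reduces the term (prefactor -9/5).
Adjacent-term ratio: r(k) = 4 * (k+1) / [(k+3/4) (k+4) (k+1)] - poly over poly, x = 4 from leading terms; C = -9/5 at k = 0.


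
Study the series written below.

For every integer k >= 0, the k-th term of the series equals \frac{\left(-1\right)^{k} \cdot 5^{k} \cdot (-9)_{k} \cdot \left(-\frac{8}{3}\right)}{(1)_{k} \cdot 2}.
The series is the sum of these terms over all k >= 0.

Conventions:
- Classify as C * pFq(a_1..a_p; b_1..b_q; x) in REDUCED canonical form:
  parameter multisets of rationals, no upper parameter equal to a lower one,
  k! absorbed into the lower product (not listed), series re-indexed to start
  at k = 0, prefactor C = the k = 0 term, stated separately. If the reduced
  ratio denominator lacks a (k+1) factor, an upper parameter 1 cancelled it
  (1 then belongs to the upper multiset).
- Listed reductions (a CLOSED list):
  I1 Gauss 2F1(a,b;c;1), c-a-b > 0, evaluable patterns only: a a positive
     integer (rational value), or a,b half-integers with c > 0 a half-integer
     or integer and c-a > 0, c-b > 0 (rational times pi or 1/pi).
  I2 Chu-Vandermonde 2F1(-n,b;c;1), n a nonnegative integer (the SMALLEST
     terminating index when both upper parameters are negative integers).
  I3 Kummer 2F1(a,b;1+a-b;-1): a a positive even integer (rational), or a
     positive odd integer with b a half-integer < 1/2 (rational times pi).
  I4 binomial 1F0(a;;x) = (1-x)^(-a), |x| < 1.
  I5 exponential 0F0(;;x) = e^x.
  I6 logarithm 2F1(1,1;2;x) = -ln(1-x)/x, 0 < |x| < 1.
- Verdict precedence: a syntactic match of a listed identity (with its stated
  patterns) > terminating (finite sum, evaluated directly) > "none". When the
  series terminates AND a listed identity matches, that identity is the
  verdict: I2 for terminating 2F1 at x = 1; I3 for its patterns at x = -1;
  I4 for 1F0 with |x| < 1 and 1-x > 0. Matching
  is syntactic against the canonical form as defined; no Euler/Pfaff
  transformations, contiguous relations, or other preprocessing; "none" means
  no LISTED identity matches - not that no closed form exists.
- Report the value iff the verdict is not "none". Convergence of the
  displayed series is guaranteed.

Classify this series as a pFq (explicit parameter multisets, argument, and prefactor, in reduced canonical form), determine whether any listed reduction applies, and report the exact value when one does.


Structural cue: x = -5 and the constant factors (prefactor -4/3) combine into one prefactor.
Term ratio: r(k) = -5 * (k-9) / [(k+1)] - rational; roots negated = parameters, x = -5, C = -\frac{4}{3}.

Prefactor -\frac{4}{3}, argument -5: 1F0 with upper {-9} over lower {-}. Verdict: terminating. With -9 upstairs the series is a 10-term polynomial sum; evaluated term by term. Value: -13436928.


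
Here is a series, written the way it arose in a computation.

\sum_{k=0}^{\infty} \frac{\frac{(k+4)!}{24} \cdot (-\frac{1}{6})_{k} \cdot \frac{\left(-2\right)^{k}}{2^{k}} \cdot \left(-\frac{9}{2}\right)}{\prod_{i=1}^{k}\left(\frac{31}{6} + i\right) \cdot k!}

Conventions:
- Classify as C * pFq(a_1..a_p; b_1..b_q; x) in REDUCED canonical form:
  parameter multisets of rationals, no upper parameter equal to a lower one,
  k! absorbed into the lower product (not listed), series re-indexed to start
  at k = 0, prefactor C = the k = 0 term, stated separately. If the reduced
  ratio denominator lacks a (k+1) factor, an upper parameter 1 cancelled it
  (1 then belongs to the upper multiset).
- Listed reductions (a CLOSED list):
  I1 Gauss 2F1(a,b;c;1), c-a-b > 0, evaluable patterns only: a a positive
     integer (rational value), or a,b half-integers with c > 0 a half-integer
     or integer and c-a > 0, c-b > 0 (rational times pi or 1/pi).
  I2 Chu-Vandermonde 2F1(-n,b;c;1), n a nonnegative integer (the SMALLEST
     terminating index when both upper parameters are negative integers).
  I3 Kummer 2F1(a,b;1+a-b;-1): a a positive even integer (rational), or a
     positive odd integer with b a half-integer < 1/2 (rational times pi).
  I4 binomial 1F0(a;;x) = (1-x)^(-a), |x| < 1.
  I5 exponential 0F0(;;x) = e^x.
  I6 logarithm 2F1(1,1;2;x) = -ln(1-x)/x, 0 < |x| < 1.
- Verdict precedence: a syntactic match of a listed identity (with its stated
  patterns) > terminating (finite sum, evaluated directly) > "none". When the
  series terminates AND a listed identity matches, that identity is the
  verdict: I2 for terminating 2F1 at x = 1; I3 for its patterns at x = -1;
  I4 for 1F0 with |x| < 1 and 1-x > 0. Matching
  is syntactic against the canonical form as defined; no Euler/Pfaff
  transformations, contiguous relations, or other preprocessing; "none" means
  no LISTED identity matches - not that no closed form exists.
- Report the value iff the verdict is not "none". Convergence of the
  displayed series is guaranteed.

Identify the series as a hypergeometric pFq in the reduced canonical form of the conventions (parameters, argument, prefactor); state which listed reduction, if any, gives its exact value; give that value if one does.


Classification (C = -\frac{9}{2}): 2F1 with upper {-\frac{1}{6}, 5}, lower {\frac{37}{6}}, argument x = -1. Verdict: none. A 2F1 with upper {-\frac{1}{6}, 5} fits none of I1-I6 at x = -1; the sum runs forever.

The tell: from the first term -\frac{9}{2}: the lower running product (C = -9/2, x = -1) is a rising factorial.
Step ratio: r(k) = -1 * (k-\frac{1}{6}) (k+5) / [(k+\frac{37}{6}) (k+1)] - rational in k. x = -1; t_0 = -\frac{9}{2}; negate the roots.


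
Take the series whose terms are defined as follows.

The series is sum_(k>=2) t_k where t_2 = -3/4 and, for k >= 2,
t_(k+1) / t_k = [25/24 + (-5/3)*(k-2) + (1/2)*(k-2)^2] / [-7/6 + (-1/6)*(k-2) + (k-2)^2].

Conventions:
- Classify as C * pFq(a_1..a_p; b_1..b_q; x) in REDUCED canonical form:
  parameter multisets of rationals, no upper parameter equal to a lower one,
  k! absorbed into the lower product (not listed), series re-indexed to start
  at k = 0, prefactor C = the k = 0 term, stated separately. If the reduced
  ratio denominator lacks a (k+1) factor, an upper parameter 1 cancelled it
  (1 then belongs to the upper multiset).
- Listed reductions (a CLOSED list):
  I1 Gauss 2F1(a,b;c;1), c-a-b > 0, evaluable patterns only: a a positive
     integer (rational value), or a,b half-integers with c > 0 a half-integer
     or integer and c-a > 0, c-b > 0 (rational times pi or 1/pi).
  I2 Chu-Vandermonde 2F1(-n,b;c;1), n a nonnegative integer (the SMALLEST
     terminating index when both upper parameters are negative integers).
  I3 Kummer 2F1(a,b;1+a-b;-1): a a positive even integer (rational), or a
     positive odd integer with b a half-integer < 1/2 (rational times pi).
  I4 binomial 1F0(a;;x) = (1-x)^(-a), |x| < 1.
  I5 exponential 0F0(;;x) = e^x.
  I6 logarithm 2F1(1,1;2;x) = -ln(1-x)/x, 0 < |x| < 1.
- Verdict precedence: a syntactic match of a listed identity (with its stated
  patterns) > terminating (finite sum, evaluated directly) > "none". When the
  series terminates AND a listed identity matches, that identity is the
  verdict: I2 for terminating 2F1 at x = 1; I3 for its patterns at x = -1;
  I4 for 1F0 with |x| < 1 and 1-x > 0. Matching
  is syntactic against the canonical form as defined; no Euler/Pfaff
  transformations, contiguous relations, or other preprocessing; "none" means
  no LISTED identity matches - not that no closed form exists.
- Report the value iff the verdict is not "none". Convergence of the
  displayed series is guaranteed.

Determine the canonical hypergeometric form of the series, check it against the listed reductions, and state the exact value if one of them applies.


Prefactor -3/4, argument 1/2: 2F1 with upper {-5/2, -5/6} over lower {-7/6}. Verdict: none. Every listed pattern misses the 2F1 form at 1/2, upper {-5/2, -5/6}.

Key observation: with t_0 = -3/4, factor the ratio over Q (C = -3/4): negated roots = parameters.
Consecutive-term ratio: r(k) = (1/2) * (k-5/2) (k-5/6) / [(k-7/6) (k+1)] - rational; roots negated = parameters, x = (1/2), C = -3/4.


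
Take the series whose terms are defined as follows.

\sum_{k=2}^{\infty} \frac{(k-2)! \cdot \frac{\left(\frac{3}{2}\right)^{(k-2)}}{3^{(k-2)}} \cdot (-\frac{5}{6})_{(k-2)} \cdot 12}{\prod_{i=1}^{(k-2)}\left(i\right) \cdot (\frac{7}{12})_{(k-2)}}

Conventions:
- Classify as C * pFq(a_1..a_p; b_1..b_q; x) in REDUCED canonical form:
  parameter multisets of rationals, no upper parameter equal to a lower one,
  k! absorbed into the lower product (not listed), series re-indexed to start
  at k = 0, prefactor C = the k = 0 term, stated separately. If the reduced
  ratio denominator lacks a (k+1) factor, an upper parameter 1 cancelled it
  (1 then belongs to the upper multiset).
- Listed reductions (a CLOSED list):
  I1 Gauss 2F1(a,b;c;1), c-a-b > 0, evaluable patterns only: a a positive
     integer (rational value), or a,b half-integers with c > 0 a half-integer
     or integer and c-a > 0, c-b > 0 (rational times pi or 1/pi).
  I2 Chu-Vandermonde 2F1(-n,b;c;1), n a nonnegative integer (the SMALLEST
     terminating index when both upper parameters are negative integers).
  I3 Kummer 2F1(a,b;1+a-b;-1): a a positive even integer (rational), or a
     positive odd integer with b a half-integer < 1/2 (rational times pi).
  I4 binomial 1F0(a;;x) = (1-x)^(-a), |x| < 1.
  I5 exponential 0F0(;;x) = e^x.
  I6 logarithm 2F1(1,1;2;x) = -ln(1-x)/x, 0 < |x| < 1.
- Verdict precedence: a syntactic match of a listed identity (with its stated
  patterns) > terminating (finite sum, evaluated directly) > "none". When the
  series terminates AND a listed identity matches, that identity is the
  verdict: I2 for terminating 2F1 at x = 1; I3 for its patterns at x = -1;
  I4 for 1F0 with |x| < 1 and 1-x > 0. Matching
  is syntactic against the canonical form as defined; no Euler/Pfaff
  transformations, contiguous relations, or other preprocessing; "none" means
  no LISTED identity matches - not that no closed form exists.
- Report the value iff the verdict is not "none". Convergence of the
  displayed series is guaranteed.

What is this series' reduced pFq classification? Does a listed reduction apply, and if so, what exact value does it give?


Key observation: t_0 being 12, the product of the first k integers (prefactor 12) is k!.
Consecutive-term ratio: r(k) = \frac{1}{2} * (k-\frac{5}{6}) (k+1) / [(k+\frac{7}{12}) (k+1)] - poly over poly, x = \frac{1}{2} from leading terms; C = 12 at k = 0.

Canonical form: C = 12 times 2F1 with upper {-\frac{5}{6}, 1}, lower {\frac{7}{12}}, x = \frac{1}{2}. Verdict: none. No listed pattern accepts 2F1(-\frac{5}{6}, 1; \frac{7}{12}; \frac{1}{2}).
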